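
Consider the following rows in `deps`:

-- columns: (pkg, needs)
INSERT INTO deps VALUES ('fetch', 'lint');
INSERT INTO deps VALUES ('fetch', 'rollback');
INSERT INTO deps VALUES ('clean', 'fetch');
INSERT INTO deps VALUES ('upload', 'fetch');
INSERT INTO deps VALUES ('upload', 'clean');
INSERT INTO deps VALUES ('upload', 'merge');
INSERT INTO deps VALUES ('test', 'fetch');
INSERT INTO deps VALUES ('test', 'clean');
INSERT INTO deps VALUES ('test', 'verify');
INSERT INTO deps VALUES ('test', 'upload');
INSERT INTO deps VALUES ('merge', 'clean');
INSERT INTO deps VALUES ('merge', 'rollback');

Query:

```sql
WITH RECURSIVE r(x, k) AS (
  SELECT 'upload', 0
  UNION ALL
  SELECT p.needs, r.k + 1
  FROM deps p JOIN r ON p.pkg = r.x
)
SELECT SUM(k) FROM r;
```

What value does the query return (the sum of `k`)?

Base: (upload, k=0).
Iteration 1: edges from {upload} -> (clean, k=1), (fetch, k=1), (merge, k=1).
Iteration 2: edges from {clean,fetch,merge} -> (clean, k=2), (fetch, k=2), (lint, k=2), (rollback, k=2) x2. [UNION ALL keeps all 5 new rows, including repeats]
Iteration 3: edges from {clean,fetch,lint,rollback} -> (fetch, k=3), (lint, k=3), (rollback, k=3).
Iteration 4: edges from {fetch,lint,rollback} -> (lint, k=4), (rollback, k=4).
Iteration 5: no outgoing edges from {lint,rollback}; recursion stops.
SUM(k) = 0 + 1 + 1 + 1 + 2 + 2 + 2 + 2 + 2 + 3 + 3 + 3 + 4 + 4 = 30.

30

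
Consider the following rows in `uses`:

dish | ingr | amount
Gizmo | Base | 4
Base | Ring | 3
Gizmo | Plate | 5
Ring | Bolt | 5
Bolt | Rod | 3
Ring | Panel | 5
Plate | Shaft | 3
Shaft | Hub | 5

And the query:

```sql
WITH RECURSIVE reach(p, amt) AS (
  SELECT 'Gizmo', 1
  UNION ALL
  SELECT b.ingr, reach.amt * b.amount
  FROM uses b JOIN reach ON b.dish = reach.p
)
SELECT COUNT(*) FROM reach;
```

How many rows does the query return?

Base: (Gizmo, amt=1).
Iteration 1: components of {Gizmo} -> Base = 1*4 = 4, Plate = 1*5 = 5.
Iteration 2: components of {Base,Plate} -> Ring = 4*3 = 12, Shaft = 5*3 = 15.
Iteration 3: components of {Ring,Shaft} -> Bolt = 12*5 = 60, Hub = 15*5 = 75, Panel = 12*5 = 60.
Iteration 4: components of {Bolt,Hub,Panel} -> Rod = 60*3 = 180.
Iteration 5: no further components; recursion stops.
Total rows emitted: 9.

9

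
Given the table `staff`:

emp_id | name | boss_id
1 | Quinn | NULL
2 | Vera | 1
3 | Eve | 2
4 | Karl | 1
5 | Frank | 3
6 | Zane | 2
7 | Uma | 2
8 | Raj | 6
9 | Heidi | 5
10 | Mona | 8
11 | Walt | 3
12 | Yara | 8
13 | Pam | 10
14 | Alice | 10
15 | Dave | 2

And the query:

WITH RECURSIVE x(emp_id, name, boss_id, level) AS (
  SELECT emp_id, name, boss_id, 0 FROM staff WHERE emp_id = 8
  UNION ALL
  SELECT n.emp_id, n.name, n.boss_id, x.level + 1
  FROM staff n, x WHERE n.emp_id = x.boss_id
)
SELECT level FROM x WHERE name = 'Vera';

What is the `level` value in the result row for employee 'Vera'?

Base: emp_id=8 (Raj), boss_id=6, level 0.
Iteration 1: join on emp_id=6 -> Zane (id 6, boss_id=2, level 1).
Iteration 2: join on emp_id=2 -> Vera (id 2, boss_id=1, level 2).
Iteration 3: join on emp_id=1 -> Quinn (id 1, boss_id=NULL, level 3).
Iteration 4: boss_id is NULL; no match; recursion stops.

2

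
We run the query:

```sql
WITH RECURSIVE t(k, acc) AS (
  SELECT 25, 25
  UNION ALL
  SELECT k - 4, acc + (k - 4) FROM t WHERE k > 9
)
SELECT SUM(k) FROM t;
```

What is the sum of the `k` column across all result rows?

Base: k=25, acc=25.
Iteration 1: 25 > 9 holds -> k = 25 - 4 = 21, acc = 25 + 21 = 46.
Iteration 2: 21 > 9 holds -> k = 21 - 4 = 17, acc = 46 + 17 = 63.
Iteration 3: 17 > 9 holds -> k = 17 - 4 = 13, acc = 63 + 13 = 76.
Iteration 4: 13 > 9 holds -> k = 13 - 4 = 9, acc = 76 + 9 = 85.
Iteration 5: 9 > 9 fails; recursion stops.
SUM(k) = 25 + 21 + 17 + 13 + 9 = 85.

85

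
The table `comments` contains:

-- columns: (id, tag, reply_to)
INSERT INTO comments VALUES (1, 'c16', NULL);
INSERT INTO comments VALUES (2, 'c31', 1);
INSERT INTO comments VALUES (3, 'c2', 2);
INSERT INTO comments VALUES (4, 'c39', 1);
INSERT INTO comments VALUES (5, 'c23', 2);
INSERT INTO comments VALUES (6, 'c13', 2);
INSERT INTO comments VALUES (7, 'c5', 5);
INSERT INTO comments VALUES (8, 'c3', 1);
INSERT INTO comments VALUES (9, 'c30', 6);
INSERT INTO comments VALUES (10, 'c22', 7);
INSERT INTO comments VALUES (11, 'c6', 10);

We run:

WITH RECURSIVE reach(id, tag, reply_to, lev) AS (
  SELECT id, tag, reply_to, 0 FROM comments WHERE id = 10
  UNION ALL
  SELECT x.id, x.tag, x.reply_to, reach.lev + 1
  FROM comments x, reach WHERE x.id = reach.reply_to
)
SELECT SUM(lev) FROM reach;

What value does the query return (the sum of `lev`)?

Base: id=10 (c22), reply_to=7, lev 0.
Iteration 1: join on id=7 -> c5 (id 7, reply_to=5, lev 1).
Iteration 2: join on id=5 -> c23 (id 5, reply_to=2, lev 2).
Iteration 3: join on id=2 -> c31 (id 2, reply_to=1, lev 3).
Iteration 4: join on id=1 -> c16 (id 1, reply_to=NULL, lev 4).
Iteration 5: reply_to is NULL; no match; recursion stops.
SUM(lev) = 0 + 1 + 2 + 3 + 4 = 10.

10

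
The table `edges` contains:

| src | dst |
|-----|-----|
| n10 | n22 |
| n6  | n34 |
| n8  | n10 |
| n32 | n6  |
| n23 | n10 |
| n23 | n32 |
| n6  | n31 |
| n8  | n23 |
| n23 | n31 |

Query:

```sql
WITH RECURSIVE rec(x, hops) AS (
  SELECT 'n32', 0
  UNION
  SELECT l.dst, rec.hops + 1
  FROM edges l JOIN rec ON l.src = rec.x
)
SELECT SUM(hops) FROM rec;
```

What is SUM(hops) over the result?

5

Base: (n32, hops=0).
Iteration 1: edges from {n32} -> (n6, hops=1).
Iteration 2: edges from {n6} -> (n31, hops=2), (n34, hops=2).
Iteration 3: no outgoing edges from {n31,n34}; recursion stops.
SUM(hops) = 0 + 1 + 2 + 2 = 5.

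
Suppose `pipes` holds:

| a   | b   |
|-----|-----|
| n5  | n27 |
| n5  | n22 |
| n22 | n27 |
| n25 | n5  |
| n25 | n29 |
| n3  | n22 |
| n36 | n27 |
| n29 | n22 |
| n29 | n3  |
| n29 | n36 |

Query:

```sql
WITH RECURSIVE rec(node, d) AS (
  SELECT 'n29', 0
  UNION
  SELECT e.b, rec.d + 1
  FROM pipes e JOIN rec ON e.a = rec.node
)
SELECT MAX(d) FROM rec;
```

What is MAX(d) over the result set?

3

Base: (n29, d=0).
Iteration 1: edges from {n29} -> (n22, d=1), (n3, d=1), (n36, d=1).
Iteration 2: edges from {n22,n3,n36} -> (n22, d=2), (n27, d=2). [UNION drops 1 duplicate row(s)]
Iteration 3: edges from {n22,n27} -> (n27, d=3).
Iteration 4: no outgoing edges from {n27}; recursion stops.
d values: 0, 1, 1, 1, 2, 2, 3; the maximum is 3.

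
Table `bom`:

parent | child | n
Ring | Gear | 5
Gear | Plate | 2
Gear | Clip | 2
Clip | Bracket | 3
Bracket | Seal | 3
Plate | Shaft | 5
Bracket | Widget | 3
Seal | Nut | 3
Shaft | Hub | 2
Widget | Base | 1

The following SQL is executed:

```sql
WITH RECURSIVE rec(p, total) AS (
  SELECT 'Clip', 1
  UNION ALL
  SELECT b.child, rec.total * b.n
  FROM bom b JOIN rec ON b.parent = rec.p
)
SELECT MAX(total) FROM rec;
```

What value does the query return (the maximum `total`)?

27

Base: (Clip, total=1).
Iteration 1: components of {Clip} -> Bracket = 1*3 = 3.
Iteration 2: components of {Bracket} -> Seal = 3*3 = 9, Widget = 3*3 = 9.
Iteration 3: components of {Seal,Widget} -> Base = 9*1 = 9, Nut = 9*3 = 27.
Iteration 4: no further components; recursion stops.
total values: 1, 3, 9, 9, 27, 9; the maximum is 27.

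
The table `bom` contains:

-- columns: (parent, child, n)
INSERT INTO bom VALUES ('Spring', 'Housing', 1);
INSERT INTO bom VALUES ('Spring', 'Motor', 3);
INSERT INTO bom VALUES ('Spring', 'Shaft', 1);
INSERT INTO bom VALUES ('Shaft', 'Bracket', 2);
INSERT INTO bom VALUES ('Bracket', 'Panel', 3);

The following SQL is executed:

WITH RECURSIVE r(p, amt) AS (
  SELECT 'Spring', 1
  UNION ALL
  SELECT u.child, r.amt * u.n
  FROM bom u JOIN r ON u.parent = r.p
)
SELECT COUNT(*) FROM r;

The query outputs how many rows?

Base: (Spring, amt=1).
Iteration 1: components of {Spring} -> Housing = 1*1 = 1, Motor = 1*3 = 3, Shaft = 1*1 = 1.
Iteration 2: components of {Housing,Motor,Shaft} -> Bracket = 1*2 = 2.
Iteration 3: components of {Bracket} -> Panel = 2*3 = 6.
Iteration 4: no further components; recursion stops.
Total rows emitted: 6.

6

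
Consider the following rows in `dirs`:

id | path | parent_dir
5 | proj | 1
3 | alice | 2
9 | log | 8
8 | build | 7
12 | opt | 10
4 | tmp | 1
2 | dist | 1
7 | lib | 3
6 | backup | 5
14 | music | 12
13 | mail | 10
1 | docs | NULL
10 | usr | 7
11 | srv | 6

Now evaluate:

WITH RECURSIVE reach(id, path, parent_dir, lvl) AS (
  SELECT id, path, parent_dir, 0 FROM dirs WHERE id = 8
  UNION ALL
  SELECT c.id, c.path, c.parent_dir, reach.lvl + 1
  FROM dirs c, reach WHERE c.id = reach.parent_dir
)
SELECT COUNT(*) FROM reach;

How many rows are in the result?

Base: id=8 (build), parent_dir=7, lvl 0.
Iteration 1: join on id=7 -> lib (id 7, parent_dir=3, lvl 1).
Iteration 2: join on id=3 -> alice (id 3, parent_dir=2, lvl 2).
Iteration 3: join on id=2 -> dist (id 2, parent_dir=1, lvl 3).
Iteration 4: join on id=1 -> docs (id 1, parent_dir=NULL, lvl 4).
Iteration 5: parent_dir is NULL; no match; recursion stops.
Total rows emitted: 5.

5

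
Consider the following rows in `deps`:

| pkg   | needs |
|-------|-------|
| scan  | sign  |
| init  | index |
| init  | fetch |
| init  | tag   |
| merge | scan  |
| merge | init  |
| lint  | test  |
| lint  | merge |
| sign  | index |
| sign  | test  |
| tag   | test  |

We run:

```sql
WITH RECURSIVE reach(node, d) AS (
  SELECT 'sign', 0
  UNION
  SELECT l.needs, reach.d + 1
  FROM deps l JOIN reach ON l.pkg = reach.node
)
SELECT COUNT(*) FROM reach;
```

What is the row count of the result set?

Base: (sign, d=0).
Iteration 1: edges from {sign} -> (index, d=1), (test, d=1).
Iteration 2: no outgoing edges from {index,test}; recursion stops.
Total rows emitted: 3.

3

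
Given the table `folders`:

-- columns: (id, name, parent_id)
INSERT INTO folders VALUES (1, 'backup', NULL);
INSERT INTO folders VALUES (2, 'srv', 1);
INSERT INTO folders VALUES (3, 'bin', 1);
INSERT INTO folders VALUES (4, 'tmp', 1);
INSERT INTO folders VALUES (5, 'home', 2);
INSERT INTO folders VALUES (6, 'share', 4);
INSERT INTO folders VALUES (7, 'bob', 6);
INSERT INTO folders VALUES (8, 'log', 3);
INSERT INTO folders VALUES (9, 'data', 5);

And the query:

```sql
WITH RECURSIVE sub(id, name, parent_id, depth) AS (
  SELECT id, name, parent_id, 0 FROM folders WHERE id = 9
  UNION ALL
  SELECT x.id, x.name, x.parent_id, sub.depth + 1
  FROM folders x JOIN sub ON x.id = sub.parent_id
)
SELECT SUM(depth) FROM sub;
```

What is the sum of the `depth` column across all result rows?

6

Base: id=9 (data), parent_id=5, depth 0.
Iteration 1: join on id=5 -> home (id 5, parent_id=2, depth 1).
Iteration 2: join on id=2 -> srv (id 2, parent_id=1, depth 2).
Iteration 3: join on id=1 -> backup (id 1, parent_id=NULL, depth 3).
Iteration 4: parent_id is NULL; no match; recursion stops.
SUM(depth) = 0 + 1 + 2 + 3 = 6.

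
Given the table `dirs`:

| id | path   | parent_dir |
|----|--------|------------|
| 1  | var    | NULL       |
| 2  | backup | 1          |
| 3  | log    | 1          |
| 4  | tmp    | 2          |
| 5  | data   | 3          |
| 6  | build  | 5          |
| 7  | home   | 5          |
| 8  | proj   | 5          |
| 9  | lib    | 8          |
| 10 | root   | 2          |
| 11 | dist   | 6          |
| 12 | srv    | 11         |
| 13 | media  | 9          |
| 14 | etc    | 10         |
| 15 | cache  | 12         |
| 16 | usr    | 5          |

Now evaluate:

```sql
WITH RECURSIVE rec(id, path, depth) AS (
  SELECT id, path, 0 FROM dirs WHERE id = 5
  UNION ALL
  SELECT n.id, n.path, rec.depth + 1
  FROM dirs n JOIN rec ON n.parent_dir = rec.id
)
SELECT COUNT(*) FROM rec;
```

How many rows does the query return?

10

Base: id=5 (data) at depth 0.
Iteration 1: rows with parent_dir in {5} -> build (id 6, depth 1), home (id 7, depth 1), proj (id 8, depth 1), usr (id 16, depth 1).
Iteration 2: rows with parent_dir in {6,7,8,16} -> lib (id 9, depth 2), dist (id 11, depth 2).
Iteration 3: rows with parent_dir in {9,11} -> srv (id 12, depth 3), media (id 13, depth 3).
Iteration 4: rows with parent_dir in {12,13} -> cache (id 15, depth 4).
Iteration 5: no rows with parent_dir in {15}; recursion stops.
Total rows emitted: 10.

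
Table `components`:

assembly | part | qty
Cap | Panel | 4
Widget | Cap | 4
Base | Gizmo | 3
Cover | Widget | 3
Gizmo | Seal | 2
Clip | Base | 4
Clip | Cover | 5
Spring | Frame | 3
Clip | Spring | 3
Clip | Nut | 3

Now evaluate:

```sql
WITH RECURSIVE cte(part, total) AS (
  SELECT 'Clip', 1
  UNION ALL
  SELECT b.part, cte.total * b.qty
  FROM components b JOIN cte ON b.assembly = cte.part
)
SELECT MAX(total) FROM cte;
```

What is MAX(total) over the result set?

240

Base: (Clip, total=1).
Iteration 1: components of {Clip} -> Base = 1*4 = 4, Cover = 1*5 = 5, Nut = 1*3 = 3, Spring = 1*3 = 3.
Iteration 2: components of {Base,Cover,Nut,Spring} -> Frame = 3*3 = 9, Gizmo = 4*3 = 12, Widget = 5*3 = 15.
Iteration 3: components of {Frame,Gizmo,Widget} -> Cap = 15*4 = 60, Seal = 12*2 = 24.
Iteration 4: components of {Cap,Seal} -> Panel = 60*4 = 240.
Iteration 5: no further components; recursion stops.
total values: 1, 4, 5, 3, 3, 12, 15, 9, 24, 60, 240; the maximum is 240.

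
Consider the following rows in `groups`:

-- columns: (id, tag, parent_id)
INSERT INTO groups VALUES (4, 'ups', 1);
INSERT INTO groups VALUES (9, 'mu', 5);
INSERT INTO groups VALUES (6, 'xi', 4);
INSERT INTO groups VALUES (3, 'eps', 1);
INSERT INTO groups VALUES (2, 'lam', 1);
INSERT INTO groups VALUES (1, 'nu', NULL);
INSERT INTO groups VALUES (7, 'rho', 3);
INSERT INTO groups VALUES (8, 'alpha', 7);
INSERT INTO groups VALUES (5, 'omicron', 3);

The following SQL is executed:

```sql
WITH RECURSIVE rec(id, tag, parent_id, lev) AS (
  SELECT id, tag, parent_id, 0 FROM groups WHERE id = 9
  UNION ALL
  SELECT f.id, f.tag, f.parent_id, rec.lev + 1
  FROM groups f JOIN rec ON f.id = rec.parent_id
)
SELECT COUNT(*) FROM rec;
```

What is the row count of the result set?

4

Base: id=9 (mu), parent_id=5, lev 0.
Iteration 1: join on id=5 -> omicron (id 5, parent_id=3, lev 1).
Iteration 2: join on id=3 -> eps (id 3, parent_id=1, lev 2).
Iteration 3: join on id=1 -> nu (id 1, parent_id=NULL, lev 3).
Iteration 4: parent_id is NULL; no match; recursion stops.
Total rows emitted: 4.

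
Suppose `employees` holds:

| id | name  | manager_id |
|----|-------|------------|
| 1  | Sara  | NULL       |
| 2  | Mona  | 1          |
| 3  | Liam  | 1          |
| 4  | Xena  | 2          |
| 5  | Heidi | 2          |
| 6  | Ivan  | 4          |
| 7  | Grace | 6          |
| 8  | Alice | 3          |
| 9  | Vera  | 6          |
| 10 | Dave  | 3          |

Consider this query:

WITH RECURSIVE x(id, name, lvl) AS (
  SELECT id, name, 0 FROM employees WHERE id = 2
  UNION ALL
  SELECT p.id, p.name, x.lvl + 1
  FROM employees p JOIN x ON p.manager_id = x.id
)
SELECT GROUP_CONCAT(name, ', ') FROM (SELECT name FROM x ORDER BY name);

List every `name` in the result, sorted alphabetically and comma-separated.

Grace, Heidi, Ivan, Mona, Vera, Xena

Base: id=2 (Mona) at lvl 0.
Iteration 1: rows with manager_id in {2} -> Xena (id 4, lvl 1), Heidi (id 5, lvl 1).
Iteration 2: rows with manager_id in {4,5} -> Ivan (id 6, lvl 2).
Iteration 3: rows with manager_id in {6} -> Grace (id 7, lvl 3), Vera (id 9, lvl 3).
Iteration 4: no rows with manager_id in {7,9}; recursion stops.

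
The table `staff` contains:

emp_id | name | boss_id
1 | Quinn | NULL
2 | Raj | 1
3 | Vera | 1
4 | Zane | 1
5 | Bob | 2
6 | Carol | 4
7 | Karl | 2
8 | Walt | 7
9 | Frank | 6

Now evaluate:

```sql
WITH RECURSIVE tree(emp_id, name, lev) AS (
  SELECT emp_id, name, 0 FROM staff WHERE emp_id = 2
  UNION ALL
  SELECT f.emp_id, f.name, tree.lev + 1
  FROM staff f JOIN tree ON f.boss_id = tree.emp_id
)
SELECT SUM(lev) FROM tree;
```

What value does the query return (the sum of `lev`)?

4

Base: emp_id=2 (Raj) at lev 0.
Iteration 1: rows with boss_id in {2} -> Bob (id 5, lev 1), Karl (id 7, lev 1).
Iteration 2: rows with boss_id in {5,7} -> Walt (id 8, lev 2).
Iteration 3: no rows with boss_id in {8}; recursion stops.
SUM(lev) = 0 + 1 + 1 + 2 = 4.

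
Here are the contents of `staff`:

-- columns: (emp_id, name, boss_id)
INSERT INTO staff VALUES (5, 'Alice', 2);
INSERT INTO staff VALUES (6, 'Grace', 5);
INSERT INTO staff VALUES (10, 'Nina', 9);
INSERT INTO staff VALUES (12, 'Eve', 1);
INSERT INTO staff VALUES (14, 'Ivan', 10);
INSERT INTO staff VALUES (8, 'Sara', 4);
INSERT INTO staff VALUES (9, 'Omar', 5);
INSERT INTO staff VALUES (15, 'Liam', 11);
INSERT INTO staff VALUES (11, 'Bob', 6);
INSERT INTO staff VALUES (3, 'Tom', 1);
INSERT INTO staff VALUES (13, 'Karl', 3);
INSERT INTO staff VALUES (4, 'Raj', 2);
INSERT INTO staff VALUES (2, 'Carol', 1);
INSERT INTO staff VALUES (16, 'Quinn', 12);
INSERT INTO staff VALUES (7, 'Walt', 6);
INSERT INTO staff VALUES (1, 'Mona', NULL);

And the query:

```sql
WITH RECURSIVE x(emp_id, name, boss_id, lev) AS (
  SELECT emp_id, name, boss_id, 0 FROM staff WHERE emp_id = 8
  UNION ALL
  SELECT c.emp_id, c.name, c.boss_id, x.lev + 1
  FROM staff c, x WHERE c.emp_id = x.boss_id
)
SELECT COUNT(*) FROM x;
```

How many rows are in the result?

Base: emp_id=8 (Sara), boss_id=4, lev 0.
Iteration 1: join on emp_id=4 -> Raj (id 4, boss_id=2, lev 1).
Iteration 2: join on emp_id=2 -> Carol (id 2, boss_id=1, lev 2).
Iteration 3: join on emp_id=1 -> Mona (id 1, boss_id=NULL, lev 3).
Iteration 4: boss_id is NULL; no match; recursion stops.
Total rows emitted: 4.

4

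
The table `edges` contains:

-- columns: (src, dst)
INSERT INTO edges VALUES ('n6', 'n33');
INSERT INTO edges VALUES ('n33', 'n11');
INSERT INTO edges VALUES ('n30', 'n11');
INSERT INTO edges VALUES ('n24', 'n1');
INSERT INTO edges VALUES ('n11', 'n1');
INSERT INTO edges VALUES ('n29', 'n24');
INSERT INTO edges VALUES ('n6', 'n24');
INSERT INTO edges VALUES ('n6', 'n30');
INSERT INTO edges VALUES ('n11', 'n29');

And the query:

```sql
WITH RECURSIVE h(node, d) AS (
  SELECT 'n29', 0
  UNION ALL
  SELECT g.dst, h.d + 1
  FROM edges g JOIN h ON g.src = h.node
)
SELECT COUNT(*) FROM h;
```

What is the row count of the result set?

3

Base: (n29, d=0).
Iteration 1: edges from {n29} -> (n24, d=1).
Iteration 2: edges from {n24} -> (n1, d=2).
Iteration 3: no outgoing edges from {n1}; recursion stops.
Total rows emitted: 3.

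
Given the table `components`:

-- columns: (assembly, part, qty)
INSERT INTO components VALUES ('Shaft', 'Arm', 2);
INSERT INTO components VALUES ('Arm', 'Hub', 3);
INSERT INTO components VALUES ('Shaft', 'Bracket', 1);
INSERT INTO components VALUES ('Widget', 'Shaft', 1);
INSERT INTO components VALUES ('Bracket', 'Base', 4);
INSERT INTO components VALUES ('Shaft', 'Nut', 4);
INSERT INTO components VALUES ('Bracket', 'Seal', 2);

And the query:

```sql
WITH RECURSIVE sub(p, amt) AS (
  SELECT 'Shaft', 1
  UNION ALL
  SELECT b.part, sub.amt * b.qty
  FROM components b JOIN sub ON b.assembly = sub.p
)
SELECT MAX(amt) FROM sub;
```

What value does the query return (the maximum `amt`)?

Base: (Shaft, amt=1).
Iteration 1: components of {Shaft} -> Arm = 1*2 = 2, Bracket = 1*1 = 1, Nut = 1*4 = 4.
Iteration 2: components of {Arm,Bracket,Nut} -> Base = 1*4 = 4, Hub = 2*3 = 6, Seal = 1*2 = 2.
Iteration 3: no further components; recursion stops.
amt values: 1, 4, 1, 2, 2, 4, 6; the maximum is 6.

6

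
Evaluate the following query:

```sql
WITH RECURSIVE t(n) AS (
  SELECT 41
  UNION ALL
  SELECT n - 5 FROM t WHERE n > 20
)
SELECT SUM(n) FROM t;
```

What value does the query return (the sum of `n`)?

Base: n=41.
Iteration 1: 41 > 20 holds -> n = 41 - 5 = 36.
Iteration 2: 36 > 20 holds -> n = 36 - 5 = 31.
Iteration 3: 31 > 20 holds -> n = 31 - 5 = 26.
Iteration 4: 26 > 20 holds -> n = 26 - 5 = 21.
Iteration 5: 21 > 20 holds -> n = 21 - 5 = 16.
Iteration 6: 16 > 20 fails; recursion stops.
SUM(n) = 41 + 36 + 31 + 26 + 21 + 16 = 171.

171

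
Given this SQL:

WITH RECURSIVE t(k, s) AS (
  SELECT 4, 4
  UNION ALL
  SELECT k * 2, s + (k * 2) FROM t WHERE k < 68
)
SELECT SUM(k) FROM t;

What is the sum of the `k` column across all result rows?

252

Base: k=4, s=4.
Iteration 1: 4 < 68 holds -> k = 4 * 2 = 8, s = 4 + 8 = 12.
Iteration 2: 8 < 68 holds -> k = 8 * 2 = 16, s = 12 + 16 = 28.
Iteration 3: 16 < 68 holds -> k = 16 * 2 = 32, s = 28 + 32 = 60.
Iteration 4: 32 < 68 holds -> k = 32 * 2 = 64, s = 60 + 64 = 124.
Iteration 5: 64 < 68 holds -> k = 64 * 2 = 128, s = 124 + 128 = 252.
Iteration 6: 128 < 68 fails; recursion stops.
SUM(k) = 4 + 8 + 16 + 32 + 64 + 128 = 252.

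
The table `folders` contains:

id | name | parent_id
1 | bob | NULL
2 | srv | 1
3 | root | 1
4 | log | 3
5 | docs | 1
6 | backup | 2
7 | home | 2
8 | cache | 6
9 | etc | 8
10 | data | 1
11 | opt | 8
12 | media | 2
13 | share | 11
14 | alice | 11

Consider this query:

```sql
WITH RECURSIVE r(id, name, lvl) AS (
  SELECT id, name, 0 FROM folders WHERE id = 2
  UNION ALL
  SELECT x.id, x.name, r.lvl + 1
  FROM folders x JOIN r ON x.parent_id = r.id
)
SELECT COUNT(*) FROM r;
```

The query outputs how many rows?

9

Base: id=2 (srv) at lvl 0.
Iteration 1: rows with parent_id in {2} -> backup (id 6, lvl 1), home (id 7, lvl 1), media (id 12, lvl 1).
Iteration 2: rows with parent_id in {6,7,12} -> cache (id 8, lvl 2).
Iteration 3: rows with parent_id in {8} -> etc (id 9, lvl 3), opt (id 11, lvl 3).
Iteration 4: rows with parent_id in {9,11} -> share (id 13, lvl 4), alice (id 14, lvl 4).
Iteration 5: no rows with parent_id in {13,14}; recursion stops.
Total rows emitted: 9.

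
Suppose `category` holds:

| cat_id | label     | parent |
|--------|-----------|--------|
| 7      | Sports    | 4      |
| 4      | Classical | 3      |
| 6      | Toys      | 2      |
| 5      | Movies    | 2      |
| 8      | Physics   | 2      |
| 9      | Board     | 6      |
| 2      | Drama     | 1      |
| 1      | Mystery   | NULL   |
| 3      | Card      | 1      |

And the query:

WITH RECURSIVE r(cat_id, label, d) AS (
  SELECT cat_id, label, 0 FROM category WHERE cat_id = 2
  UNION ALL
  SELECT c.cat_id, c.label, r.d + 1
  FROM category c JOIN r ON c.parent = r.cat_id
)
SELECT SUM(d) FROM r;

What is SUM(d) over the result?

Base: cat_id=2 (Drama) at d 0.
Iteration 1: rows with parent in {2} -> Movies (id 5, d 1), Toys (id 6, d 1), Physics (id 8, d 1).
Iteration 2: rows with parent in {5,6,8} -> Board (id 9, d 2).
Iteration 3: no rows with parent in {9}; recursion stops.
SUM(d) = 0 + 1 + 1 + 1 + 2 = 5.

5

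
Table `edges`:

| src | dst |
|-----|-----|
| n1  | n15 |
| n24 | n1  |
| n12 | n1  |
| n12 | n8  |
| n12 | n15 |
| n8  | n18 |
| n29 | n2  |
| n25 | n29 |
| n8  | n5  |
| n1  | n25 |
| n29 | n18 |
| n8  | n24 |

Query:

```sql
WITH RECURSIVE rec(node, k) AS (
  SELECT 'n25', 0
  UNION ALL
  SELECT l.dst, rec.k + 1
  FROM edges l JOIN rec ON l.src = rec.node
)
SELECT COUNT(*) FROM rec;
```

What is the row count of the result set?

4

Base: (n25, k=0).
Iteration 1: edges from {n25} -> (n29, k=1).
Iteration 2: edges from {n29} -> (n18, k=2), (n2, k=2).
Iteration 3: no outgoing edges from {n18,n2}; recursion stops.
Total rows emitted: 4.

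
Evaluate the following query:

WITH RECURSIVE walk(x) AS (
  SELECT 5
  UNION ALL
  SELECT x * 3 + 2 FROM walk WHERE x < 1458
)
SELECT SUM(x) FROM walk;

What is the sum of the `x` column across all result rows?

Base: x=5.
Iteration 1: 5 < 1458 holds -> x = 5 * 3 + 2 = 17.
Iteration 2: 17 < 1458 holds -> x = 17 * 3 + 2 = 53.
Iteration 3: 53 < 1458 holds -> x = 53 * 3 + 2 = 161.
Iteration 4: 161 < 1458 holds -> x = 161 * 3 + 2 = 485.
Iteration 5: 485 < 1458 holds -> x = 485 * 3 + 2 = 1457.
Iteration 6: 1457 < 1458 holds -> x = 1457 * 3 + 2 = 4373.
Iteration 7: 4373 < 1458 fails; recursion stops.
SUM(x) = 5 + 17 + 53 + 161 + 485 + 1457 + 4373 = 6551.

6551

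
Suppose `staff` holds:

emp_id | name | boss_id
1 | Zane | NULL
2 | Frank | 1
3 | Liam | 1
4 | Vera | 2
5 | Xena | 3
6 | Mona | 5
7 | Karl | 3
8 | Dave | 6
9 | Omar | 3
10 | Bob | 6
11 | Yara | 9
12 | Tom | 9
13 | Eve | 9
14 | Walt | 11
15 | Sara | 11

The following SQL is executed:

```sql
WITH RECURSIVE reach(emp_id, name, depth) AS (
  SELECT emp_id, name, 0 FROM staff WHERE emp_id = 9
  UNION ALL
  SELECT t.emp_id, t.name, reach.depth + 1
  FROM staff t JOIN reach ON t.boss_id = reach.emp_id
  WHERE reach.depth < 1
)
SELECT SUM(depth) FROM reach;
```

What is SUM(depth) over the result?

Base: emp_id=9 (Omar) at depth 0.
Iteration 1: rows with boss_id in {9} -> Yara (id 11, depth 1), Tom (id 12, depth 1), Eve (id 13, depth 1).
Iteration 2: depth < 1 fails for all current rows; recursion stops.
SUM(depth) = 0 + 1 + 1 + 1 = 3.

3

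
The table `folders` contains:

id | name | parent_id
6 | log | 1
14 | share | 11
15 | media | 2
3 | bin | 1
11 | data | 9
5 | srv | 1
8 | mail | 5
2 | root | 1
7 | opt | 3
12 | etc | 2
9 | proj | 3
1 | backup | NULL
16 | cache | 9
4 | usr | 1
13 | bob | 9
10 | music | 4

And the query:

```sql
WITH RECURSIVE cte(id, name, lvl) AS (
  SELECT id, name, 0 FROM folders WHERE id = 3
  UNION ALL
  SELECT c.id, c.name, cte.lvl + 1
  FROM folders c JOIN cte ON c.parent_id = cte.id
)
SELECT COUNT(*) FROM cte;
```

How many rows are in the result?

Base: id=3 (bin) at lvl 0.
Iteration 1: rows with parent_id in {3} -> opt (id 7, lvl 1), proj (id 9, lvl 1).
Iteration 2: rows with parent_id in {7,9} -> data (id 11, lvl 2), bob (id 13, lvl 2), cache (id 16, lvl 2).
Iteration 3: rows with parent_id in {11,13,16} -> share (id 14, lvl 3).
Iteration 4: no rows with parent_id in {14}; recursion stops.
Total rows emitted: 7.

7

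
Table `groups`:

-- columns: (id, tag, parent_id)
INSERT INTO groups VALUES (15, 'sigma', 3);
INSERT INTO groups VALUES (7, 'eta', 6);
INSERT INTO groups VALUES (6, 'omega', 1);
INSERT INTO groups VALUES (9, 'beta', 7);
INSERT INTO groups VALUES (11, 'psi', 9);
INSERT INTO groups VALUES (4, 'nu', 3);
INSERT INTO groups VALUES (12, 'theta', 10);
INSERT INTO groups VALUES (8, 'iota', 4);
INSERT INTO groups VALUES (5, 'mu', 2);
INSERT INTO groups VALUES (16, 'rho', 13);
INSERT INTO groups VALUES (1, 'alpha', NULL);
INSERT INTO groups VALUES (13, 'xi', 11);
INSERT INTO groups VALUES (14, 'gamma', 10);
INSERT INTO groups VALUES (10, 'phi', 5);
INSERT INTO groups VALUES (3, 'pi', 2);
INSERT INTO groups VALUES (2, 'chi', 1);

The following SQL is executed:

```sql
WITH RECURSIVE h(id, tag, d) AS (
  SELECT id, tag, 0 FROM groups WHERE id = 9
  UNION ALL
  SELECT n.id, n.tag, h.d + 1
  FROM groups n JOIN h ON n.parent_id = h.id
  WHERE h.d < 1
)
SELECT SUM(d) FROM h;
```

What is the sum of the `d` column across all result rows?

1

Base: id=9 (beta) at d 0.
Iteration 1: rows with parent_id in {9} -> psi (id 11, d 1).
Iteration 2: d < 1 fails for all current rows; recursion stops.
SUM(d) = 0 + 1 = 1.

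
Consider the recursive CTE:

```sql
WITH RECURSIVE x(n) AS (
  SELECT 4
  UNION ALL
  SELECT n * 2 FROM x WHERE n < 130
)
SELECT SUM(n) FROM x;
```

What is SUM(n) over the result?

Base: n=4.
Iteration 1: 4 < 130 holds -> n = 4 * 2 = 8.
Iteration 2: 8 < 130 holds -> n = 8 * 2 = 16.
Iteration 3: 16 < 130 holds -> n = 16 * 2 = 32.
Iteration 4: 32 < 130 holds -> n = 32 * 2 = 64.
Iteration 5: 64 < 130 holds -> n = 64 * 2 = 128.
Iteration 6: 128 < 130 holds -> n = 128 * 2 = 256.
Iteration 7: 256 < 130 fails; recursion stops.
SUM(n) = 4 + 8 + 16 + 32 + 64 + 128 + 256 = 508.

508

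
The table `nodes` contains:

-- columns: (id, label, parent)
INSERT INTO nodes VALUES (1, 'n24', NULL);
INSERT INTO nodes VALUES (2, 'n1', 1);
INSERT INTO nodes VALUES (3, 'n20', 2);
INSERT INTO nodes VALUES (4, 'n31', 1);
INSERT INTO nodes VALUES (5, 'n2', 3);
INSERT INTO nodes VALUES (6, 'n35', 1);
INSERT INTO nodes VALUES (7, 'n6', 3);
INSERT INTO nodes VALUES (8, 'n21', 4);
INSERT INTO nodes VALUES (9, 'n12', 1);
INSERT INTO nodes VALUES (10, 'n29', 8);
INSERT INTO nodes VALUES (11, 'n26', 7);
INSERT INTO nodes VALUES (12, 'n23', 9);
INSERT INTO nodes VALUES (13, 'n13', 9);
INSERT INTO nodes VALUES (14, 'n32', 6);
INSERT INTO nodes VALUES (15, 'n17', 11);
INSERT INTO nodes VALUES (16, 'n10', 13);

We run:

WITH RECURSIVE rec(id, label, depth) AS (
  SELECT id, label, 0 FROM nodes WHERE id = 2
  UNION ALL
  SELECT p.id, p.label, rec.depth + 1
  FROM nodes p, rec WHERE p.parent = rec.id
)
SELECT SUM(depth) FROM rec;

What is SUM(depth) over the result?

Base: id=2 (n1) at depth 0.
Iteration 1: rows with parent in {2} -> n20 (id 3, depth 1).
Iteration 2: rows with parent in {3} -> n2 (id 5, depth 2), n6 (id 7, depth 2).
Iteration 3: rows with parent in {5,7} -> n26 (id 11, depth 3).
Iteration 4: rows with parent in {11} -> n17 (id 15, depth 4).
Iteration 5: no rows with parent in {15}; recursion stops.
SUM(depth) = 0 + 1 + 2 + 2 + 3 + 4 = 12.

12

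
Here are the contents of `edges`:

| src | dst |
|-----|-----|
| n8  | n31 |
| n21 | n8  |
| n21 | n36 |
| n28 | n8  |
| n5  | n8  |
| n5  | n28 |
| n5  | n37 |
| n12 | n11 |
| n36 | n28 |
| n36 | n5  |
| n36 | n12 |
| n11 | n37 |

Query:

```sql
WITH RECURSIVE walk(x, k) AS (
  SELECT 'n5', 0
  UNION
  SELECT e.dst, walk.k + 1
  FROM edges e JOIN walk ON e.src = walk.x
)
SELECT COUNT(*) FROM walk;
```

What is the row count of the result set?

Base: (n5, k=0).
Iteration 1: edges from {n5} -> (n28, k=1), (n37, k=1), (n8, k=1).
Iteration 2: edges from {n28,n37,n8} -> (n31, k=2), (n8, k=2).
Iteration 3: edges from {n31,n8} -> (n31, k=3).
Iteration 4: no outgoing edges from {n31}; recursion stops.
Total rows emitted: 7.

7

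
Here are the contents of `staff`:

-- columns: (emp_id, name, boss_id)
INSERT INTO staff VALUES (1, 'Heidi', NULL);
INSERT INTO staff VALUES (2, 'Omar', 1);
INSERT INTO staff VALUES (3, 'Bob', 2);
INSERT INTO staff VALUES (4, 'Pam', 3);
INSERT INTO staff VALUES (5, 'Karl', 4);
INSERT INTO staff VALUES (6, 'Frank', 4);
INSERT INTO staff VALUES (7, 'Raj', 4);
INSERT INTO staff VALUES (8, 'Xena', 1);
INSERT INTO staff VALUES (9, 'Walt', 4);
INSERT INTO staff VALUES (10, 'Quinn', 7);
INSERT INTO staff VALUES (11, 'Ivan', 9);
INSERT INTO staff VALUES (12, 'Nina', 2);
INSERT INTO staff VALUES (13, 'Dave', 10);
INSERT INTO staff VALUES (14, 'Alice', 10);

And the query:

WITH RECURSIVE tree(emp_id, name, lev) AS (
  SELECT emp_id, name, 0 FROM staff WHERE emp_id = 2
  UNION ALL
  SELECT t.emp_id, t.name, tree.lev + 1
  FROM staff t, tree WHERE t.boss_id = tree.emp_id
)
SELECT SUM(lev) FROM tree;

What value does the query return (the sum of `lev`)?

Base: emp_id=2 (Omar) at lev 0.
Iteration 1: rows with boss_id in {2} -> Bob (id 3, lev 1), Nina (id 12, lev 1).
Iteration 2: rows with boss_id in {3,12} -> Pam (id 4, lev 2).
Iteration 3: rows with boss_id in {4} -> Karl (id 5, lev 3), Frank (id 6, lev 3), Raj (id 7, lev 3), Walt (id 9, lev 3).
Iteration 4: rows with boss_id in {5,6,7,9} -> Quinn (id 10, lev 4), Ivan (id 11, lev 4).
Iteration 5: rows with boss_id in {10,11} -> Dave (id 13, lev 5), Alice (id 14, lev 5).
Iteration 6: no rows with boss_id in {13,14}; recursion stops.
SUM(lev) = 0 + 1 + 1 + 2 + 3 + 3 + 3 + 3 + 4 + 4 + 5 + 5 = 34.

34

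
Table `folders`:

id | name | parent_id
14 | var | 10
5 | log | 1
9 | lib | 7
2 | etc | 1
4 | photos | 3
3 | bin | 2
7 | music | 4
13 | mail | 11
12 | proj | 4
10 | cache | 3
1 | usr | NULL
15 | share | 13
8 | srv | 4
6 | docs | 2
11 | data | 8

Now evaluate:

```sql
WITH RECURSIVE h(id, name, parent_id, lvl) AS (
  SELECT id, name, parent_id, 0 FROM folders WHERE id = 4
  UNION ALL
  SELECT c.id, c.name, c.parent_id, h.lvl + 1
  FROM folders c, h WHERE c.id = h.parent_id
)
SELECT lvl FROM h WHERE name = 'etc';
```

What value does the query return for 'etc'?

2

Base: id=4 (photos), parent_id=3, lvl 0.
Iteration 1: join on id=3 -> bin (id 3, parent_id=2, lvl 1).
Iteration 2: join on id=2 -> etc (id 2, parent_id=1, lvl 2).
Iteration 3: join on id=1 -> usr (id 1, parent_id=NULL, lvl 3).
Iteration 4: parent_id is NULL; no match; recursion stops.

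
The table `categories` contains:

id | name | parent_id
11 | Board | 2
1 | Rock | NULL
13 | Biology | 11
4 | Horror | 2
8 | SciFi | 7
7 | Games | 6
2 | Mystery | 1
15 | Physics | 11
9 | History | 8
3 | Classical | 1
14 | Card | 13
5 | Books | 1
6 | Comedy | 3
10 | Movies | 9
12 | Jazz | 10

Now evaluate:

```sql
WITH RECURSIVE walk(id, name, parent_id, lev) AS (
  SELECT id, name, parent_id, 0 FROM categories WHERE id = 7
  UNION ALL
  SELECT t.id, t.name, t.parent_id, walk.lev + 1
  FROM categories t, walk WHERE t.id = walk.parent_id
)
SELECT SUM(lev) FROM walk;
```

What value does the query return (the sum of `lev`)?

6

Base: id=7 (Games), parent_id=6, lev 0.
Iteration 1: join on id=6 -> Comedy (id 6, parent_id=3, lev 1).
Iteration 2: join on id=3 -> Classical (id 3, parent_id=1, lev 2).
Iteration 3: join on id=1 -> Rock (id 1, parent_id=NULL, lev 3).
Iteration 4: parent_id is NULL; no match; recursion stops.
SUM(lev) = 0 + 1 + 2 + 3 = 6.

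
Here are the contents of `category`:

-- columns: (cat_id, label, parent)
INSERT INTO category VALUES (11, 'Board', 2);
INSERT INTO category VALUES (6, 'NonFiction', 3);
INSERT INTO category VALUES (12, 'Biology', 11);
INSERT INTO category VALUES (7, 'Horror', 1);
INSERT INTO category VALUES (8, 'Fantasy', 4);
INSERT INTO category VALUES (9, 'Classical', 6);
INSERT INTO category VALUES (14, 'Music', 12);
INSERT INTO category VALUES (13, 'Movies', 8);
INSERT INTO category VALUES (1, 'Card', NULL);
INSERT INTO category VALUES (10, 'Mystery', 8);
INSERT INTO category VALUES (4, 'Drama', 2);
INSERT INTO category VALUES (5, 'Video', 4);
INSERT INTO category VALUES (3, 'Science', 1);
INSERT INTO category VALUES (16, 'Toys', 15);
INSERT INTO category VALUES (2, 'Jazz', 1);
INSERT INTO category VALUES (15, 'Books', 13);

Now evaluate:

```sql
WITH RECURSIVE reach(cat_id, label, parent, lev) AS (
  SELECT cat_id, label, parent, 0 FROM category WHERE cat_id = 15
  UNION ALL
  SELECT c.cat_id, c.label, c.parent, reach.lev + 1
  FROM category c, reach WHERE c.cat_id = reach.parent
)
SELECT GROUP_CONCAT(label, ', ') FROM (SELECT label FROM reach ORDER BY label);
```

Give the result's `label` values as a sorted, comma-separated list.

Base: cat_id=15 (Books), parent=13, lev 0.
Iteration 1: join on cat_id=13 -> Movies (id 13, parent=8, lev 1).
Iteration 2: join on cat_id=8 -> Fantasy (id 8, parent=4, lev 2).
Iteration 3: join on cat_id=4 -> Drama (id 4, parent=2, lev 3).
Iteration 4: join on cat_id=2 -> Jazz (id 2, parent=1, lev 4).
Iteration 5: join on cat_id=1 -> Card (id 1, parent=NULL, lev 5).
Iteration 6: parent is NULL; no match; recursion stops.

Books, Card, Drama, Fantasy, Jazz, Movies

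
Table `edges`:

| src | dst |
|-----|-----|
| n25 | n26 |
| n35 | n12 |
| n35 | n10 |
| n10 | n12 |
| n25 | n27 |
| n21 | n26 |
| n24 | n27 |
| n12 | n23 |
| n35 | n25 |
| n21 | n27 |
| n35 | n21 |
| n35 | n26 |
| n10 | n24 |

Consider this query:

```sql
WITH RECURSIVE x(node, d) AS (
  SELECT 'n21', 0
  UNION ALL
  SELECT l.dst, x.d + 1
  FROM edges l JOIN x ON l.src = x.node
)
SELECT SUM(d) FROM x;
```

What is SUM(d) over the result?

2

Base: (n21, d=0).
Iteration 1: edges from {n21} -> (n26, d=1), (n27, d=1).
Iteration 2: no outgoing edges from {n26,n27}; recursion stops.
SUM(d) = 0 + 1 + 1 = 2.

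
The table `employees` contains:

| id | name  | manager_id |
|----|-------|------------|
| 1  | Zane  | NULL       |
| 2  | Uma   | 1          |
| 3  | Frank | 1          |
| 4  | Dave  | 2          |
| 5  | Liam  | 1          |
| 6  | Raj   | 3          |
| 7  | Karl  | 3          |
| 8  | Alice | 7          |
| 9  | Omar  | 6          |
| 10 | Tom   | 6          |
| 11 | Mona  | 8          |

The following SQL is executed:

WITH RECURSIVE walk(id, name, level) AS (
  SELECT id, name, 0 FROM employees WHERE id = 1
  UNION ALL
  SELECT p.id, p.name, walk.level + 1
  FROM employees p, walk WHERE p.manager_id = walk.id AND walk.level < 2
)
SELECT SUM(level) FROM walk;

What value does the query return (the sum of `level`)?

Base: id=1 (Zane) at level 0.
Iteration 1: rows with manager_id in {1} -> Uma (id 2, level 1), Frank (id 3, level 1), Liam (id 5, level 1).
Iteration 2: rows with manager_id in {2,3,5} -> Dave (id 4, level 2), Raj (id 6, level 2), Karl (id 7, level 2).
Iteration 3: level < 2 fails for all current rows; recursion stops.
SUM(level) = 0 + 1 + 1 + 1 + 2 + 2 + 2 = 9.

9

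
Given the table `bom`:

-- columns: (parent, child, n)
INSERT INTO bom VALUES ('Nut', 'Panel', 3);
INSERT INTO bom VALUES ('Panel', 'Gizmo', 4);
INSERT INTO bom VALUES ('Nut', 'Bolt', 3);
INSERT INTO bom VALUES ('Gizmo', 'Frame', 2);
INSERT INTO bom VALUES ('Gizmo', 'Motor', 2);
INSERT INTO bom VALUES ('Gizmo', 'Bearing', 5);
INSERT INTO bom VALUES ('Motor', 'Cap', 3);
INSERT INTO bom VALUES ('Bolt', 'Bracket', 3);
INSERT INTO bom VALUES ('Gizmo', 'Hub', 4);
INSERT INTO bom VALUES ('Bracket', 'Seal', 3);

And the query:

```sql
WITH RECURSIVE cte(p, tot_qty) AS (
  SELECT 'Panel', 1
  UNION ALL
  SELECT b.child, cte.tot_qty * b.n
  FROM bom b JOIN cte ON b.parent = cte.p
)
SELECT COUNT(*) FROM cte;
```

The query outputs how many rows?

7

Base: (Panel, tot_qty=1).
Iteration 1: components of {Panel} -> Gizmo = 1*4 = 4.
Iteration 2: components of {Gizmo} -> Bearing = 4*5 = 20, Frame = 4*2 = 8, Hub = 4*4 = 16, Motor = 4*2 = 8.
Iteration 3: components of {Bearing,Frame,Hub,Motor} -> Cap = 8*3 = 24.
Iteration 4: no further components; recursion stops.
Total rows emitted: 7.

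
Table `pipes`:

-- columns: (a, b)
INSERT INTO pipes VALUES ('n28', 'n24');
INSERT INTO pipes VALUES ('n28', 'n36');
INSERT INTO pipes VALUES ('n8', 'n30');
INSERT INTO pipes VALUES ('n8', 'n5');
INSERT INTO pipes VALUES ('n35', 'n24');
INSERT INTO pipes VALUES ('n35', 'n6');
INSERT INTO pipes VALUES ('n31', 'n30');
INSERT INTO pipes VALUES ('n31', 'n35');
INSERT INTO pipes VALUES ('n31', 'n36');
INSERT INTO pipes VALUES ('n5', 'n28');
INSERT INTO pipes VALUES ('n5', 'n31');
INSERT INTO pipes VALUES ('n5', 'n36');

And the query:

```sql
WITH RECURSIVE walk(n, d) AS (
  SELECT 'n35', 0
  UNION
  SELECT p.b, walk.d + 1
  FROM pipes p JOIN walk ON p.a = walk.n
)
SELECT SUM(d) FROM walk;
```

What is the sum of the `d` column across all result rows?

2

Base: (n35, d=0).
Iteration 1: edges from {n35} -> (n24, d=1), (n6, d=1).
Iteration 2: no outgoing edges from {n24,n6}; recursion stops.
SUM(d) = 0 + 1 + 1 = 2.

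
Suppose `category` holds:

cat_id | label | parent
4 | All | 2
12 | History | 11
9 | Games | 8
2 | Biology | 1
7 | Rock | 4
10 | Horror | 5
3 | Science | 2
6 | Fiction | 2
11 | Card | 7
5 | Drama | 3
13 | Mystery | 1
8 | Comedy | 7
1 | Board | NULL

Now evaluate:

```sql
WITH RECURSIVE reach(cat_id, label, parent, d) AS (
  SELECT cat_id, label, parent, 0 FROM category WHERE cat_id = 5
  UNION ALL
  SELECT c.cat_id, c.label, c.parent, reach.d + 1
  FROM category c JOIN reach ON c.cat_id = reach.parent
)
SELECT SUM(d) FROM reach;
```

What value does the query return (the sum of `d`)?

Base: cat_id=5 (Drama), parent=3, d 0.
Iteration 1: join on cat_id=3 -> Science (id 3, parent=2, d 1).
Iteration 2: join on cat_id=2 -> Biology (id 2, parent=1, d 2).
Iteration 3: join on cat_id=1 -> Board (id 1, parent=NULL, d 3).
Iteration 4: parent is NULL; no match; recursion stops.
SUM(d) = 0 + 1 + 2 + 3 = 6.

6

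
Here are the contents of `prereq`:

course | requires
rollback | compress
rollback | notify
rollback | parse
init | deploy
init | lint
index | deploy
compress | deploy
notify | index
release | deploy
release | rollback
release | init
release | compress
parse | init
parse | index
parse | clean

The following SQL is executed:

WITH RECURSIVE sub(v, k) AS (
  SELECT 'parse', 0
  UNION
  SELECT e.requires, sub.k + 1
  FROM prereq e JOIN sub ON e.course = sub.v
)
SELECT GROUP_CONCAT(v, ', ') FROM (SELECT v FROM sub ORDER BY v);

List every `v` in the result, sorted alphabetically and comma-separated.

clean, deploy, index, init, lint, parse

Base: (parse, k=0).
Iteration 1: edges from {parse} -> (clean, k=1), (index, k=1), (init, k=1).
Iteration 2: edges from {clean,index,init} -> (deploy, k=2), (lint, k=2). [UNION drops 1 duplicate row(s)]
Iteration 3: no outgoing edges from {deploy,lint}; recursion stops.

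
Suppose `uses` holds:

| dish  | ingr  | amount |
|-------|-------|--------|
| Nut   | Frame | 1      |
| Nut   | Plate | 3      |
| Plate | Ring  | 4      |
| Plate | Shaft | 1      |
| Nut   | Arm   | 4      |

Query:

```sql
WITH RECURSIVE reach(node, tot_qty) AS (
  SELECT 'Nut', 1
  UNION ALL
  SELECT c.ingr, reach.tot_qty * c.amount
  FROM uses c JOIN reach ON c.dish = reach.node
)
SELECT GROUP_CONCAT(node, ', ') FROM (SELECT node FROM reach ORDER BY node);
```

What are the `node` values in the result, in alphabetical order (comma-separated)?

Arm, Frame, Nut, Plate, Ring, Shaft

Base: (Nut, tot_qty=1).
Iteration 1: components of {Nut} -> Arm = 1*4 = 4, Frame = 1*1 = 1, Plate = 1*3 = 3.
Iteration 2: components of {Arm,Frame,Plate} -> Ring = 3*4 = 12, Shaft = 3*1 = 3.
Iteration 3: no further components; recursion stops.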